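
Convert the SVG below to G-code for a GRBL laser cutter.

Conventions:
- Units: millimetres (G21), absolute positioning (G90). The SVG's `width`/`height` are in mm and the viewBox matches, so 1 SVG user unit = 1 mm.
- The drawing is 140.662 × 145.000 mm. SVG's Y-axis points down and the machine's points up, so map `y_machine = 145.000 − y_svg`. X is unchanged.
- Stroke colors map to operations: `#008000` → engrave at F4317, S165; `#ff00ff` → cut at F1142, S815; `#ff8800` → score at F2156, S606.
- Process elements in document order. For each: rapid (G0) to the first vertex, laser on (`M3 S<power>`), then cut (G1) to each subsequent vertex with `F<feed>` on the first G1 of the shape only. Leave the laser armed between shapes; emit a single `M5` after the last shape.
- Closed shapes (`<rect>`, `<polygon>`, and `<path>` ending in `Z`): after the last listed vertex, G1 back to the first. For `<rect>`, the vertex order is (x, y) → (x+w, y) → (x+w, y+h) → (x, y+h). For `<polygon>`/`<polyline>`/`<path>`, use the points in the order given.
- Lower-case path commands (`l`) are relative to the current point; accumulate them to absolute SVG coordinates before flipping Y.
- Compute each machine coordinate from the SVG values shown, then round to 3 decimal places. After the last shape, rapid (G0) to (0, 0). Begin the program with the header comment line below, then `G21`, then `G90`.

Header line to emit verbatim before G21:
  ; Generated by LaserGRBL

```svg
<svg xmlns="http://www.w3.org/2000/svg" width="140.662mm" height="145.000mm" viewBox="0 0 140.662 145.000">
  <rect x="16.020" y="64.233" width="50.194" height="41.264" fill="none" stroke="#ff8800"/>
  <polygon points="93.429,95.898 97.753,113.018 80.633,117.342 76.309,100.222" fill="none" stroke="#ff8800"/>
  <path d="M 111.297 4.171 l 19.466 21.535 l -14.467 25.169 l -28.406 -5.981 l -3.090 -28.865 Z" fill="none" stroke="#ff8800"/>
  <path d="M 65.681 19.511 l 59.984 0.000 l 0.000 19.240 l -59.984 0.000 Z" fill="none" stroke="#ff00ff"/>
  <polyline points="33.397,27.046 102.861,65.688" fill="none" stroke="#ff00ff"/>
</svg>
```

; Generated by LaserGRBL
G21
G90
G0 X16.020 Y80.767
M3 S606
G1 X66.214 Y80.767 F2156
G1 X66.214 Y39.503
G1 X16.020 Y39.503
G1 X16.020 Y80.767
G0 X93.429 Y49.102
M3 S606
G1 X97.753 Y31.982 F2156
G1 X80.633 Y27.658
G1 X76.309 Y44.778
G1 X93.429 Y49.102
G0 X111.297 Y140.829
M3 S606
G1 X130.763 Y119.294 F2156
G1 X116.296 Y94.125
G1 X87.890 Y100.106
G1 X84.800 Y128.971
G1 X111.297 Y140.829
G0 X65.681 Y125.489
M3 S815
G1 X125.665 Y125.489 F1142
G1 X125.665 Y106.249
G1 X65.681 Y106.249
G1 X65.681 Y125.489
G0 X33.397 Y117.954
M3 S815
G1 X102.861 Y79.312 F1142
M5
G0 X0.000 Y0.000

viewBox `0 0 140.662 145.000` with mm width/height → 1 unit = 1 mm. Flip: y_m = 145.000 − y_svg.

**Shape 1** — `<rect>` rectangle, stroke `#ff8800` → score (S606, F2156). Machine vertices: (16.020,80.767) → (66.214,80.767) → (66.214,39.503) → (16.020,39.503) → (16.020,80.767). Closed: final G1 returns to the first vertex.

**Shape 2** — `<polygon>` regular polygon, stroke `#ff8800` → score (S606, F2156). Machine vertices: (93.429,49.102) → (97.753,31.982) → (80.633,27.658) → (76.309,44.778) → (93.429,49.102). Closed: final G1 returns to the first vertex.

**Shape 3** — `<path>` regular polygon, stroke `#ff8800` → score (S606, F2156). Machine vertices: (111.297,140.829) → (130.763,119.294) → (116.296,94.125) → (87.890,100.106) → (84.800,128.971) → (111.297,140.829). Closed: final G1 returns to the first vertex.

**Shape 4** — `<path>` rectangle, stroke `#ff00ff` → cut (S815, F1142). Machine vertices: (65.681,125.489) → (125.665,125.489) → (125.665,106.249) → (65.681,106.249) → (65.681,125.489). Closed: final G1 returns to the first vertex.

**Shape 5** — `<polyline>` line segment, stroke `#ff00ff` → cut (S815, F1142). Machine vertices: (33.397,117.954) → (102.861,79.312). Open path.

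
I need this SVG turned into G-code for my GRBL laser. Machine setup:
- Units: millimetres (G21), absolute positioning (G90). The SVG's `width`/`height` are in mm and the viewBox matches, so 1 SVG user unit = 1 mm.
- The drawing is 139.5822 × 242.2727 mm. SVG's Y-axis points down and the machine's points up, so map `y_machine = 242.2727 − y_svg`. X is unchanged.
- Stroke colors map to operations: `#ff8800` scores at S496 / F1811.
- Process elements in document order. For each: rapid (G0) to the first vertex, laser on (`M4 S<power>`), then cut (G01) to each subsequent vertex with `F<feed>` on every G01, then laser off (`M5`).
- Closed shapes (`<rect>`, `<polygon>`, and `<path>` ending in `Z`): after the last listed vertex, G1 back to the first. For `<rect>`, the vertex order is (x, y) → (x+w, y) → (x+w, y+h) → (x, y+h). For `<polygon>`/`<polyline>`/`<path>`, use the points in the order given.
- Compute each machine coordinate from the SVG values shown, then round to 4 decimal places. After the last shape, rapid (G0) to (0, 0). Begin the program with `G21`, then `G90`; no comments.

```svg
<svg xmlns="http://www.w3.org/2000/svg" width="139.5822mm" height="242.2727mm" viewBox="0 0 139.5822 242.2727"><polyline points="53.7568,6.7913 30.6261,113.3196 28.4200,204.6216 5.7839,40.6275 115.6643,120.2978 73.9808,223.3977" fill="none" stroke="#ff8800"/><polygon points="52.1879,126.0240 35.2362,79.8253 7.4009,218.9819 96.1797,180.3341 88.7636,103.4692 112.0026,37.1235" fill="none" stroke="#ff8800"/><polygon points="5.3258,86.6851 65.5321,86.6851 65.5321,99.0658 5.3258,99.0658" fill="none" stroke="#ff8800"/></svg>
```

G21
G90
G0 X53.7568 Y235.4814
M4 S496
G01 X30.6261 Y128.9531 F1811
G01 X28.4200 Y37.6511 F1811
G01 X5.7839 Y201.6452 F1811
G01 X115.6643 Y121.9749 F1811
G01 X73.9808 Y18.8750 F1811
M5
G0 X52.1879 Y116.2487
M4 S496
G01 X35.2362 Y162.4474 F1811
G01 X7.4009 Y23.2908 F1811
G01 X96.1797 Y61.9386 F1811
G01 X88.7636 Y138.8035 F1811
G01 X112.0026 Y205.1492 F1811
G01 X52.1879 Y116.2487 F1811
M5
G0 X5.3258 Y155.5876
M4 S496
G01 X65.5321 Y155.5876 F1811
G01 X65.5321 Y143.2069 F1811
G01 X5.3258 Y143.2069 F1811
G01 X5.3258 Y155.5876 F1811
M5
G0 X0.0000 Y0.0000

Since the viewBox matches the mm dimensions, user units are millimetres directly. The only transform is the Y-flip y_m = 242.2727 − y_svg.

Shape 1 is a open polyline drawn with `<polyline>`. Its stroke #ff8800 means score at S496, F1811. After flipping Y the toolpath is (53.7568,235.4814) → (30.6261,128.9531) → (28.4200,37.6511) → (5.7839,201.6452) → (115.6643,121.9749) → (73.9808,18.8750).

Shape 2 is a closed polygon drawn with `<polygon>`. Its stroke #ff8800 means score at S496, F1811. After flipping Y the toolpath is (52.1879,116.2487) → (35.2362,162.4474) → (7.4009,23.2908) → (96.1797,61.9386) → (88.7636,138.8035) → (112.0026,205.1492) → (52.1879,116.2487), returning to the start.

Shape 3 is a rectangle drawn with `<polygon>`. Its stroke #ff8800 means score at S496, F1811. After flipping Y the toolpath is (5.3258,155.5876) → (65.5321,155.5876) → (65.5321,143.2069) → (5.3258,143.2069) → (5.3258,155.5876), returning to the start.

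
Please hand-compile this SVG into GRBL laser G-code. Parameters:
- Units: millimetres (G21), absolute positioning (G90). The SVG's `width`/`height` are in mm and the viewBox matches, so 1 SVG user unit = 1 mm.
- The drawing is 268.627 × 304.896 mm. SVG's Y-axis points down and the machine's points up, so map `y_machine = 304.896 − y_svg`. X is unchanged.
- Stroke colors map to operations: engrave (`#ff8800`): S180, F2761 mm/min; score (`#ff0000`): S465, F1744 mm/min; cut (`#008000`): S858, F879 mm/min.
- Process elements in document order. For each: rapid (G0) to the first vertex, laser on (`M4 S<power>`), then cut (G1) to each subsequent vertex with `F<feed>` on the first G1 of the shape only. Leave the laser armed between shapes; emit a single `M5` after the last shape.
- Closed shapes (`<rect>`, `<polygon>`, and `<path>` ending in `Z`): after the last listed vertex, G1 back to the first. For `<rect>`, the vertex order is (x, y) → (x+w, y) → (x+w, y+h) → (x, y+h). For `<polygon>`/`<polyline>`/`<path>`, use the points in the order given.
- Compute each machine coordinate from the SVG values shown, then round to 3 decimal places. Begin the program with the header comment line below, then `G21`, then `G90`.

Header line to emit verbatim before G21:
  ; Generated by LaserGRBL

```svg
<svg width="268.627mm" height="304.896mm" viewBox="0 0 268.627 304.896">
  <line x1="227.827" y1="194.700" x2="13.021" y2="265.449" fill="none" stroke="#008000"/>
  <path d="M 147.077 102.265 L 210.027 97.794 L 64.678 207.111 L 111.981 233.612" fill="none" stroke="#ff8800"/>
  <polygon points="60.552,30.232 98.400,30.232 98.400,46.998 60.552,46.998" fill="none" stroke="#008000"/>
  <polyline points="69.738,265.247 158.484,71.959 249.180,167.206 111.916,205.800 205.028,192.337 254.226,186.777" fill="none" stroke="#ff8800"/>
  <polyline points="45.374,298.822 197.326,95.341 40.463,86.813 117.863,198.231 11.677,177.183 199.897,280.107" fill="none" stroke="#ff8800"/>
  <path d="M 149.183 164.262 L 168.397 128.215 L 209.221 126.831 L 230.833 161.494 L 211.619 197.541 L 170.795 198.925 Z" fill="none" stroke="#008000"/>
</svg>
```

; Generated by LaserGRBL
G21
G90
G0 X227.827 Y110.196
M4 S858
G1 X13.021 Y39.447 F879
G0 X147.077 Y202.631
M4 S180
G1 X210.027 Y207.102 F2761
G1 X64.678 Y97.785
G1 X111.981 Y71.284
G0 X60.552 Y274.664
M4 S858
G1 X98.400 Y274.664 F879
G1 X98.400 Y257.898
G1 X60.552 Y257.898
G1 X60.552 Y274.664
G0 X69.738 Y39.649
M4 S180
G1 X158.484 Y232.937 F2761
G1 X249.180 Y137.690
G1 X111.916 Y99.096
G1 X205.028 Y112.559
G1 X254.226 Y118.119
G0 X45.374 Y6.074
M4 S180
G1 X197.326 Y209.555 F2761
G1 X40.463 Y218.083
G1 X117.863 Y106.665
G1 X11.677 Y127.713
G1 X199.897 Y24.789
G0 X149.183 Y140.634
M4 S858
G1 X168.397 Y176.681 F879
G1 X209.221 Y178.065
G1 X230.833 Y143.402
G1 X211.619 Y107.355
G1 X170.795 Y105.971
G1 X149.183 Y140.634
M5

viewBox `0 0 268.627 304.896` with mm width/height → 1 unit = 1 mm. Flip: y_m = 304.896 − y_svg.

**Shape 1** — `<line>` line segment, stroke `#008000` → cut (S858, F879). Machine vertices: (227.827,110.196) → (13.021,39.447). Open path.

**Shape 2** — `<path>` open polyline, stroke `#ff8800` → engrave (S180, F2761). Machine vertices: (147.077,202.631) → (210.027,207.102) → (64.678,97.785) → (111.981,71.284). Open path.

**Shape 3** — `<polygon>` rectangle, stroke `#008000` → cut (S858, F879). Machine vertices: (60.552,274.664) → (98.400,274.664) → (98.400,257.898) → (60.552,257.898) → (60.552,274.664). Closed: final G1 returns to the first vertex.

**Shape 4** — `<polyline>` open polyline, stroke `#ff8800` → engrave (S180, F2761). Machine vertices: (69.738,39.649) → (158.484,232.937) → (249.180,137.690) → (111.916,99.096) → (205.028,112.559) → (254.226,118.119). Open path.

**Shape 5** — `<polyline>` open polyline, stroke `#ff8800` → engrave (S180, F2761). Machine vertices: (45.374,6.074) → (197.326,209.555) → (40.463,218.083) → (117.863,106.665) → (11.677,127.713) → (199.897,24.789). Open path.

**Shape 6** — `<path>` regular polygon, stroke `#008000` → cut (S858, F879). Machine vertices: (149.183,140.634) → (168.397,176.681) → (209.221,178.065) → (230.833,143.402) → (211.619,107.355) → (170.795,105.971) → (149.183,140.634). Closed: final G1 returns to the first vertex.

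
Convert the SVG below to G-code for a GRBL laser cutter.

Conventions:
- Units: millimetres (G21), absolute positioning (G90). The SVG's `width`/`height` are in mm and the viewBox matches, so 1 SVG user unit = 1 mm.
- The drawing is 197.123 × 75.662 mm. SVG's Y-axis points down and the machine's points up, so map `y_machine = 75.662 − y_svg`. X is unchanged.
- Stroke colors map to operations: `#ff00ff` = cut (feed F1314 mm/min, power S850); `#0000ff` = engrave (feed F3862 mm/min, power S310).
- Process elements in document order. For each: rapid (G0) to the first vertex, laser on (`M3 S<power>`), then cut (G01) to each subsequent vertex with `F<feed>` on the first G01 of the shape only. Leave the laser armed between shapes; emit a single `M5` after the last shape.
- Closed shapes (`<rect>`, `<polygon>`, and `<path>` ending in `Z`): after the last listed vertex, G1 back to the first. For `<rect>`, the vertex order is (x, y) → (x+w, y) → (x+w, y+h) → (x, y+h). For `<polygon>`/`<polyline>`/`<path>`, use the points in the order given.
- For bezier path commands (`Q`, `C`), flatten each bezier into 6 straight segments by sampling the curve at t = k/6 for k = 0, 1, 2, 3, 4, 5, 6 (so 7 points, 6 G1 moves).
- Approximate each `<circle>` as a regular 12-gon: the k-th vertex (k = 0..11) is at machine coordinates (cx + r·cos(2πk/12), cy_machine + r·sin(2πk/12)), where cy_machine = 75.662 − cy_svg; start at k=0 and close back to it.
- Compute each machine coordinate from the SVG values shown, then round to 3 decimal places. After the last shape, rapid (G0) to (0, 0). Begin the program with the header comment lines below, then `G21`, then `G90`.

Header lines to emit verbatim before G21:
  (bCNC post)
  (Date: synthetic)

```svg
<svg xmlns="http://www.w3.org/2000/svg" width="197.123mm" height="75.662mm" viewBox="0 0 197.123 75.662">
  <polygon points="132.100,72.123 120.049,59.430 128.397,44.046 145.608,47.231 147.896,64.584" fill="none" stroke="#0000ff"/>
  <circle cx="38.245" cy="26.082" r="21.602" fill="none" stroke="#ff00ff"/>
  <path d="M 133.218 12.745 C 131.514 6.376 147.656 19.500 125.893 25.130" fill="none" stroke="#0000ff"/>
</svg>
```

1 u = 1 mm; y_m = 75.662 − y.

[1] `<polygon>` regular polygon, #0000ff→engrave S310 F3862: (132.100,3.539) → (120.049,16.232) → (128.397,31.616) → (145.608,28.431) → (147.896,11.078) → (132.100,3.539) (closed)

[2] `<circle>` circle, #ff00ff→cut S850 F1314: (59.847,49.580) → (56.953,60.381) → (49.046,68.288) → (38.245,71.182) → (27.444,68.288) → (19.537,60.381) → (16.643,49.580) → (19.537,38.779) → (27.444,30.872) → (38.245,27.978) → (49.046,30.872) → (56.953,38.779) → (59.847,49.580) (closed)

[3] `<path>` cubic bezier, #0000ff→engrave S310 F3862: (133.218,62.917) → (133.595,64.602) → (135.398,63.788) → (137.078,61.224) → (137.086,57.660) → (133.874,53.847) → (125.893,50.532)

(bCNC post)
(Date: synthetic)
G21
G90
G0 X132.100 Y3.539
M3 S310
G01 X120.049 Y16.232 F3862
G01 X128.397 Y31.616
G01 X145.608 Y28.431
G01 X147.896 Y11.078
G01 X132.100 Y3.539
G0 X59.847 Y49.580
M3 S850
G01 X56.953 Y60.381 F1314
G01 X49.046 Y68.288
G01 X38.245 Y71.182
G01 X27.444 Y68.288
G01 X19.537 Y60.381
G01 X16.643 Y49.580
G01 X19.537 Y38.779
G01 X27.444 Y30.872
G01 X38.245 Y27.978
G01 X49.046 Y30.872
G01 X56.953 Y38.779
G01 X59.847 Y49.580
G0 X133.218 Y62.917
M3 S310
G01 X133.595 Y64.602 F3862
G01 X135.398 Y63.788
G01 X137.078 Y61.224
G01 X137.086 Y57.660
G01 X133.874 Y53.847
G01 X125.893 Y50.532
M5
G0 X0.000 Y0.000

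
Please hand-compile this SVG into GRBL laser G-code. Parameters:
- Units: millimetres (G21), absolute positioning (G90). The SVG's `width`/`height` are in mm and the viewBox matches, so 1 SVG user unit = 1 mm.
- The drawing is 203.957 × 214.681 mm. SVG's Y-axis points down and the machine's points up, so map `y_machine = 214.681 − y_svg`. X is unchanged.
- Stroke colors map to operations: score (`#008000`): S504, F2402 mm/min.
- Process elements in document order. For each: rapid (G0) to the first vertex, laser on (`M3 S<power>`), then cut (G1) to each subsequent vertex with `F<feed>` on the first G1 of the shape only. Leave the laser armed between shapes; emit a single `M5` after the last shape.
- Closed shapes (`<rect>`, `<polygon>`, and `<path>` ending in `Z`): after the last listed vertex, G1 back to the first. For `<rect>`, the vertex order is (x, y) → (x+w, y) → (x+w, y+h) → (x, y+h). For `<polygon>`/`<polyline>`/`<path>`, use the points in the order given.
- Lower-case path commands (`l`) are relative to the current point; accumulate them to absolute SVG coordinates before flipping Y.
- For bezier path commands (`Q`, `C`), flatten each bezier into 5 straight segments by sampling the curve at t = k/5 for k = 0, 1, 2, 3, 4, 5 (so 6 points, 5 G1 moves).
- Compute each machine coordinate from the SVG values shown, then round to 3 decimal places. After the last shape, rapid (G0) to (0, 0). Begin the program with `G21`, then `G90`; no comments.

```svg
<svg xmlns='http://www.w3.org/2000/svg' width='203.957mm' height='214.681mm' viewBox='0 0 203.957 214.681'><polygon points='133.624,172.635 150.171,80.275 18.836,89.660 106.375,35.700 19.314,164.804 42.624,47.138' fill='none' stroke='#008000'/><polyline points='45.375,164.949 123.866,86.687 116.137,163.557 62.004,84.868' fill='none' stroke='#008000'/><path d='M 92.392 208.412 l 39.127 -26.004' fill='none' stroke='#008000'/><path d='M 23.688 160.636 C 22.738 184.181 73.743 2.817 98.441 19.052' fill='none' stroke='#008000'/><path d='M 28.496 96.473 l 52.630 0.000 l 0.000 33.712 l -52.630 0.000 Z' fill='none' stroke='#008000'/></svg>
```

G21
G90
G0 X133.624 Y42.046
M3 S504
G1 X150.171 Y134.406 F2402
G1 X18.836 Y125.021
G1 X106.375 Y178.981
G1 X19.314 Y49.877
G1 X42.624 Y167.543
G1 X133.624 Y42.046
G0 X45.375 Y49.732
M3 S504
G1 X123.866 Y127.994 F2402
G1 X116.137 Y51.124
G1 X62.004 Y129.813
G0 X92.392 Y6.269
M3 S504
G1 X131.519 Y32.273 F2402
G0 X23.688 Y54.045
M3 S504
G1 X28.727 Y61.287 F2402
G1 X42.478 Y98.387
G1 X61.185 Y146.024
G1 X81.091 Y184.878
G1 X98.441 Y195.629
G0 X28.496 Y118.208
M3 S504
G1 X81.126 Y118.208 F2402
G1 X81.126 Y84.496
G1 X28.496 Y84.496
G1 X28.496 Y118.208
M5
G0 X0.000 Y0.000

1 u = 1 mm; y_m = 214.681 − y.

[1] `<polygon>` closed polygon, #008000→score S504 F2402: (133.624,42.046) → (150.171,134.406) → (18.836,125.021) → (106.375,178.981) → (19.314,49.877) → (42.624,167.543) → (133.624,42.046) (closed)

[2] `<polyline>` open polyline, #008000→score S504 F2402: (45.375,49.732) → (123.866,127.994) → (116.137,51.124) → (62.004,129.813)

[3] `<path>` line segment, #008000→score S504 F2402: (92.392,6.269) → (131.519,32.273)

[4] `<path>` cubic bezier, #008000→score S504 F2402: (23.688,54.045) → (28.727,61.287) → (42.478,98.387) → (61.185,146.024) → (81.091,184.878) → (98.441,195.629)

[5] `<path>` rectangle, #008000→score S504 F2402: (28.496,118.208) → (81.126,118.208) → (81.126,84.496) → (28.496,84.496) → (28.496,118.208) (closed)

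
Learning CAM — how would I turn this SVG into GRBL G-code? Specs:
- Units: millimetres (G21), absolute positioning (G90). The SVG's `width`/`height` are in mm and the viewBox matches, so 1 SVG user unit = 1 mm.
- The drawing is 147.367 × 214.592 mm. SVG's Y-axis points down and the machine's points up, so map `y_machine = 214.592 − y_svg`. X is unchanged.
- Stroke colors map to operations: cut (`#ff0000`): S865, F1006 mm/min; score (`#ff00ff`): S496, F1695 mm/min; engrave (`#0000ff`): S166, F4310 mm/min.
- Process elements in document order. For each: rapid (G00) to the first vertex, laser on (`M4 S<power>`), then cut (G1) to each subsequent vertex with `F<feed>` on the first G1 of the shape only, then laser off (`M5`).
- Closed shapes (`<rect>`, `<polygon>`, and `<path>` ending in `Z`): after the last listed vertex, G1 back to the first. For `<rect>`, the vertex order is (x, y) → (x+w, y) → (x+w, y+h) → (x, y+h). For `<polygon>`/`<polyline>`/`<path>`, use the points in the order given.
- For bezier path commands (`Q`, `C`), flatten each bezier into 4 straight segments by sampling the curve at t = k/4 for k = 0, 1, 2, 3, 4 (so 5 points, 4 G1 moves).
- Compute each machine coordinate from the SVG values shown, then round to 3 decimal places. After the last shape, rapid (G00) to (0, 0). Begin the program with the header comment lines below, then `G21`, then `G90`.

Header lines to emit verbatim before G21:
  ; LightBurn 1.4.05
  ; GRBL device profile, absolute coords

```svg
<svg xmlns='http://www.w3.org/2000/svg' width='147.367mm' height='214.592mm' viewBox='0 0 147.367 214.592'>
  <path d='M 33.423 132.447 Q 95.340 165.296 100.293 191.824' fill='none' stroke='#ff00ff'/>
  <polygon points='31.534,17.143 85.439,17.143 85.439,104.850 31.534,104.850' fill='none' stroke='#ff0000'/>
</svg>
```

1 u = 1 mm; y_m = 214.592 − y.

[1] `<path>` quadratic bezier, #ff00ff→score S496 F1695: (33.423,82.145) → (60.821,66.116) → (81.099,50.876) → (94.256,36.427) → (100.293,22.768)

[2] `<polygon>` rectangle, #ff0000→cut S865 F1006: (31.534,197.449) → (85.439,197.449) → (85.439,109.742) → (31.534,109.742) → (31.534,197.449) (closed)

; LightBurn 1.4.05
; GRBL device profile, absolute coords
G21
G90
G00 X33.423 Y82.145
M4 S496
G1 X60.821 Y66.116 F1695
G1 X81.099 Y50.876
G1 X94.256 Y36.427
G1 X100.293 Y22.768
M5
G00 X31.534 Y197.449
M4 S865
G1 X85.439 Y197.449 F1006
G1 X85.439 Y109.742
G1 X31.534 Y109.742
G1 X31.534 Y197.449
M5
G00 X0.000 Y0.000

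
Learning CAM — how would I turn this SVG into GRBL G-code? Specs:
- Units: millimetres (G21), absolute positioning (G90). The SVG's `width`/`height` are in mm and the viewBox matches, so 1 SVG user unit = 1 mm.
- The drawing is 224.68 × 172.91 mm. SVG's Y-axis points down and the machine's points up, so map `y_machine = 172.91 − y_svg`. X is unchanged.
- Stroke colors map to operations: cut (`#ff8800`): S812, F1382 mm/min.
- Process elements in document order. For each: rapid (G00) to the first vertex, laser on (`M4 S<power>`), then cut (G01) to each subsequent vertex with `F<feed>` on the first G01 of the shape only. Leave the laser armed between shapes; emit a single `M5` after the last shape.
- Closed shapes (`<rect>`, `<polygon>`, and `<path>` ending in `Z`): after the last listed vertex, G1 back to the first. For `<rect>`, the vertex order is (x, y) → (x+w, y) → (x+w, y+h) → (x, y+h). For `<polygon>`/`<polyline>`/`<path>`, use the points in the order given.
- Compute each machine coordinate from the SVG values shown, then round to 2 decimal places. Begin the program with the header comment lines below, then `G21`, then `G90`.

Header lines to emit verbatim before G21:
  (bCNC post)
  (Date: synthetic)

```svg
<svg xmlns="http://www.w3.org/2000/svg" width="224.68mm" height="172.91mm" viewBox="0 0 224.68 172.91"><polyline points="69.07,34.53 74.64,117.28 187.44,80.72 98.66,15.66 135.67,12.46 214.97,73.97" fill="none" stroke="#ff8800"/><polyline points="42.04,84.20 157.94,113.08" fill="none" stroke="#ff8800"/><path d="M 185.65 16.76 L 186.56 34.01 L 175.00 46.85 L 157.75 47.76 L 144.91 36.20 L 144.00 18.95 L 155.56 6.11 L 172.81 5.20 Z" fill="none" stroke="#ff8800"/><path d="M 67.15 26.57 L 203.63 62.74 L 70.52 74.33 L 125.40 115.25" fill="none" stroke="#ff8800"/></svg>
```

viewBox `0 0 224.68 172.91` with mm width/height → 1 unit = 1 mm. Flip: y_m = 172.91 − y_svg.

**Shape 1** — `<polyline>` open polyline, stroke `#ff8800` → cut (S812, F1382). Machine vertices: (69.07,138.38) → (74.64,55.63) → (187.44,92.19) → (98.66,157.25) → (135.67,160.45) → (214.97,98.94). Open path.

**Shape 2** — `<polyline>` line segment, stroke `#ff8800` → cut (S812, F1382). Machine vertices: (42.04,88.71) → (157.94,59.83). Open path.

**Shape 3** — `<path>` regular polygon, stroke `#ff8800` → cut (S812, F1382). Machine vertices: (185.65,156.15) → (186.56,138.90) → (175.00,126.06) → (157.75,125.15) → (144.91,136.71) → (144.00,153.96) → (155.56,166.80) → (172.81,167.71) → (185.65,156.15). Closed: final G1 returns to the first vertex.

**Shape 4** — `<path>` open polyline, stroke `#ff8800` → cut (S812, F1382). Machine vertices: (67.15,146.34) → (203.63,110.17) → (70.52,98.58) → (125.40,57.66). Open path.

(bCNC post)
(Date: synthetic)
G21
G90
G00 X69.07 Y138.38
M4 S812
G01 X74.64 Y55.63 F1382
G01 X187.44 Y92.19
G01 X98.66 Y157.25
G01 X135.67 Y160.45
G01 X214.97 Y98.94
G00 X42.04 Y88.71
M4 S812
G01 X157.94 Y59.83 F1382
G00 X185.65 Y156.15
M4 S812
G01 X186.56 Y138.90 F1382
G01 X175.00 Y126.06
G01 X157.75 Y125.15
G01 X144.91 Y136.71
G01 X144.00 Y153.96
G01 X155.56 Y166.80
G01 X172.81 Y167.71
G01 X185.65 Y156.15
G00 X67.15 Y146.34
M4 S812
G01 X203.63 Y110.17 F1382
G01 X70.52 Y98.58
G01 X125.40 Y57.66
M5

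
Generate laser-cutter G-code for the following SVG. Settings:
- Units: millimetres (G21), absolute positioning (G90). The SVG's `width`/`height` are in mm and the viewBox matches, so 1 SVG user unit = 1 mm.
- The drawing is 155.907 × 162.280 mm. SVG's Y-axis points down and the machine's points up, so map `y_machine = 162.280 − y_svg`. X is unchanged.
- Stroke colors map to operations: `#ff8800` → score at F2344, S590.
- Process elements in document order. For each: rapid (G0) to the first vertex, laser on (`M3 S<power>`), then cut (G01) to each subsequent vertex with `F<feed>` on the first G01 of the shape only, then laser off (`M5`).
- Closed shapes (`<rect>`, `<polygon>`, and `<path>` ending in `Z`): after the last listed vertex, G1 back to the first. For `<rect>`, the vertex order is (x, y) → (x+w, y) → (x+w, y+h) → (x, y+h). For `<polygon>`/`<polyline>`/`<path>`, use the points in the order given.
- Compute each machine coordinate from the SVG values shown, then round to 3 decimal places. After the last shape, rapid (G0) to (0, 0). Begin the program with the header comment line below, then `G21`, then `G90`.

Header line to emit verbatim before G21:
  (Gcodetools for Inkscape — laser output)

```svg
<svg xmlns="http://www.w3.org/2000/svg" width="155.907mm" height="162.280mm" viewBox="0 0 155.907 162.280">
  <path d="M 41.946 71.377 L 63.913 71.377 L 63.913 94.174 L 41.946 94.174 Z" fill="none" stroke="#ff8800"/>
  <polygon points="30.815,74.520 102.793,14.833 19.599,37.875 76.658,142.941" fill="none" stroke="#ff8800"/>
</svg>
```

viewBox `0 0 155.907 162.280` with mm width/height → 1 unit = 1 mm. Flip: y_m = 162.280 − y_svg.

**Shape 1** — `<path>` rectangle, stroke `#ff8800` → score (S590, F2344). Machine vertices: (41.946,90.903) → (63.913,90.903) → (63.913,68.106) → (41.946,68.106) → (41.946,90.903). Closed: final G1 returns to the first vertex.

**Shape 2** — `<polygon>` closed polygon, stroke `#ff8800` → score (S590, F2344). Machine vertices: (30.815,87.760) → (102.793,147.447) → (19.599,124.405) → (76.658,19.339) → (30.815,87.760). Closed: final G1 returns to the first vertex.

(Gcodetools for Inkscape — laser output)
G21
G90
G0 X41.946 Y90.903
M3 S590
G01 X63.913 Y90.903 F2344
G01 X63.913 Y68.106
G01 X41.946 Y68.106
G01 X41.946 Y90.903
M5
G0 X30.815 Y87.760
M3 S590
G01 X102.793 Y147.447 F2344
G01 X19.599 Y124.405
G01 X76.658 Y19.339
G01 X30.815 Y87.760
M5
G0 X0.000 Y0.000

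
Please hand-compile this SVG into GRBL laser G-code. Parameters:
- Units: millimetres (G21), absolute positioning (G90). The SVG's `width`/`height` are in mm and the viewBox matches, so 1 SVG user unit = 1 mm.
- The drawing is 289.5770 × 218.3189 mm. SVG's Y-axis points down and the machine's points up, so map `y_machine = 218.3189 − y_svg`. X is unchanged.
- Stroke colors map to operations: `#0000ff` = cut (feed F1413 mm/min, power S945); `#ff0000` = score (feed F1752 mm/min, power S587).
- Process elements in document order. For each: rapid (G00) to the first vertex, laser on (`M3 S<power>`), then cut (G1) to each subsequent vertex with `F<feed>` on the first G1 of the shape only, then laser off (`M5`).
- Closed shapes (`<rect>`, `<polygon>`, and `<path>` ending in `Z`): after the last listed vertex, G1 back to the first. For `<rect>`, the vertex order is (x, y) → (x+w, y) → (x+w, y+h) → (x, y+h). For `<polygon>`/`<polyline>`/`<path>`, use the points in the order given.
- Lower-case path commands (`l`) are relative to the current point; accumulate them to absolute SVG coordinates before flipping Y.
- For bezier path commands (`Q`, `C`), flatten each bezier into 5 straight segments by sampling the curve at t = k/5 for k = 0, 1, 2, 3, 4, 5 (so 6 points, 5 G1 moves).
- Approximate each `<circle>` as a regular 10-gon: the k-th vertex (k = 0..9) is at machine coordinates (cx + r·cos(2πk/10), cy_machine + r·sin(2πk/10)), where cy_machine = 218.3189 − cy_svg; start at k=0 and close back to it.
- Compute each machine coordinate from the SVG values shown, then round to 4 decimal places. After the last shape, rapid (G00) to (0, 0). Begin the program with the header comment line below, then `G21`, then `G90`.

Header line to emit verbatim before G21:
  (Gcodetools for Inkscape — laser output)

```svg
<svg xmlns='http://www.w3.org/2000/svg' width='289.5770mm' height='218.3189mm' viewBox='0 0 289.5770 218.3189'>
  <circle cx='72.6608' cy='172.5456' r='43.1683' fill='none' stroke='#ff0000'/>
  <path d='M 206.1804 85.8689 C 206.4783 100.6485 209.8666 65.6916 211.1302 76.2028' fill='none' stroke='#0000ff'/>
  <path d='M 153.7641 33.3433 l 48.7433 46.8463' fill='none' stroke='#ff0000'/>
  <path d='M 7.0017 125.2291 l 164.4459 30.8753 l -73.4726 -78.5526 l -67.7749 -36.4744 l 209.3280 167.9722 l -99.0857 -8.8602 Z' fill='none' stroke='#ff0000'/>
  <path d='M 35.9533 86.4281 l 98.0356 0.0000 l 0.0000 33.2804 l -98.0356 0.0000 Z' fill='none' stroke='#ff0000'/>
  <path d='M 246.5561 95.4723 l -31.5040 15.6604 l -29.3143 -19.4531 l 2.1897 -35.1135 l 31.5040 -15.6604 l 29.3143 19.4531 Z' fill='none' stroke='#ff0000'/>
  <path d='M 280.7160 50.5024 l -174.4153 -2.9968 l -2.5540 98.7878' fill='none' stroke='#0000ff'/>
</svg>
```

1 u = 1 mm; y_m = 218.3189 − y.

[1] `<circle>` circle, #ff0000→score S587 F1752: (115.8291,45.7733) → (107.5847,71.1470) → (86.0005,86.8288) → (59.3211,86.8288) → (37.7369,71.1470) → (29.4925,45.7733) → (37.7369,20.3996) → (59.3211,4.7178) → (86.0005,4.7178) → (107.5847,20.3996) → (115.8291,45.7733) (closed)

[2] `<path>` cubic bezier, #0000ff→cut S945 F1413: (206.1804,132.4500) → (206.6883,128.7890) → (207.6875,132.4949) → (208.9278,138.9979) → (210.1588,143.7283) → (211.1302,142.1161)

[3] `<path>` line segment, #ff0000→score S587 F1752: (153.7641,184.9756) → (202.5074,138.1293)

[4] `<path>` closed polygon, #ff0000→score S587 F1752: (7.0017,93.0898) → (171.4476,62.2145) → (97.9750,140.7671) → (30.2001,177.2415) → (239.5281,9.2693) → (140.4424,18.1295) → (7.0017,93.0898) (closed)

[5] `<path>` rectangle, #ff0000→score S587 F1752: (35.9533,131.8908) → (133.9889,131.8908) → (133.9889,98.6104) → (35.9533,98.6104) → (35.9533,131.8908) (closed)

[6] `<path>` regular polygon, #ff0000→score S587 F1752: (246.5561,122.8466) → (215.0521,107.1862) → (185.7378,126.6393) → (187.9275,161.7528) → (219.4315,177.4132) → (248.7458,157.9601) → (246.5561,122.8466) (closed)

[7] `<path>` open polyline, #0000ff→cut S945 F1413: (280.7160,167.8165) → (106.3007,170.8133) → (103.7467,72.0255)

(Gcodetools for Inkscape — laser output)
G21
G90
G00 X115.8291 Y45.7733
M3 S587
G1 X107.5847 Y71.1470 F1752
G1 X86.0005 Y86.8288
G1 X59.3211 Y86.8288
G1 X37.7369 Y71.1470
G1 X29.4925 Y45.7733
G1 X37.7369 Y20.3996
G1 X59.3211 Y4.7178
G1 X86.0005 Y4.7178
G1 X107.5847 Y20.3996
G1 X115.8291 Y45.7733
M5
G00 X206.1804 Y132.4500
M3 S945
G1 X206.6883 Y128.7890 F1413
G1 X207.6875 Y132.4949
G1 X208.9278 Y138.9979
G1 X210.1588 Y143.7283
G1 X211.1302 Y142.1161
M5
G00 X153.7641 Y184.9756
M3 S587
G1 X202.5074 Y138.1293 F1752
M5
G00 X7.0017 Y93.0898
M3 S587
G1 X171.4476 Y62.2145 F1752
G1 X97.9750 Y140.7671
G1 X30.2001 Y177.2415
G1 X239.5281 Y9.2693
G1 X140.4424 Y18.1295
G1 X7.0017 Y93.0898
M5
G00 X35.9533 Y131.8908
M3 S587
G1 X133.9889 Y131.8908 F1752
G1 X133.9889 Y98.6104
G1 X35.9533 Y98.6104
G1 X35.9533 Y131.8908
M5
G00 X246.5561 Y122.8466
M3 S587
G1 X215.0521 Y107.1862 F1752
G1 X185.7378 Y126.6393
G1 X187.9275 Y161.7528
G1 X219.4315 Y177.4132
G1 X248.7458 Y157.9601
G1 X246.5561 Y122.8466
M5
G00 X280.7160 Y167.8165
M3 S945
G1 X106.3007 Y170.8133 F1413
G1 X103.7467 Y72.0255
M5
G00 X0.0000 Y0.0000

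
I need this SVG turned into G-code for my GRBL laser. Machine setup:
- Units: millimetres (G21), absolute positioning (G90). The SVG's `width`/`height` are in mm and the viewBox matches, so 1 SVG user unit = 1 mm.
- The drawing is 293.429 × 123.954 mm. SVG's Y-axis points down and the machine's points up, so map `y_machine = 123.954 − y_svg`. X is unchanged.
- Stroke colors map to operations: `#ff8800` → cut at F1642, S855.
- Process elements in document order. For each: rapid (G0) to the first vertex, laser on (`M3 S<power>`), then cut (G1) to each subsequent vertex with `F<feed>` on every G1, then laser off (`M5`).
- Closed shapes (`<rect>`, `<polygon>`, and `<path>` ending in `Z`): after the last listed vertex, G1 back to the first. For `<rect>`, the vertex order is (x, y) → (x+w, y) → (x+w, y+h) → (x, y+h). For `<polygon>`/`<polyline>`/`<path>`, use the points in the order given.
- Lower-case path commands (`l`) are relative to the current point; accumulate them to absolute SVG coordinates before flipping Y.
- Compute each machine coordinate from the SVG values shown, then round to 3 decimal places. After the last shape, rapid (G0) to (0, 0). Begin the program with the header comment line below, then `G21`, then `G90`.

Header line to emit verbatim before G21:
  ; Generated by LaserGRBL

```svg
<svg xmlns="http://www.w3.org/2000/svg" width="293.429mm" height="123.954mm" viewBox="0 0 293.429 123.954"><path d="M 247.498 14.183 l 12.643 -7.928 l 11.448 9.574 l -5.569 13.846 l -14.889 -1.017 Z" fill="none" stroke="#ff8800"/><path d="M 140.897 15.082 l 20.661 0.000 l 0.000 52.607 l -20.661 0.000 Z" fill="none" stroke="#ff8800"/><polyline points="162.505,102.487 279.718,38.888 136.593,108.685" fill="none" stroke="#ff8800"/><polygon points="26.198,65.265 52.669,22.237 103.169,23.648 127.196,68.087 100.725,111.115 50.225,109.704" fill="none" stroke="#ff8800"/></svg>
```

; Generated by LaserGRBL
G21
G90
G0 X247.498 Y109.771
M3 S855
G1 X260.141 Y117.699 F1642
G1 X271.589 Y108.125 F1642
G1 X266.020 Y94.279 F1642
G1 X251.131 Y95.296 F1642
G1 X247.498 Y109.771 F1642
M5
G0 X140.897 Y108.872
M3 S855
G1 X161.558 Y108.872 F1642
G1 X161.558 Y56.265 F1642
G1 X140.897 Y56.265 F1642
G1 X140.897 Y108.872 F1642
M5
G0 X162.505 Y21.467
M3 S855
G1 X279.718 Y85.066 F1642
G1 X136.593 Y15.269 F1642
M5
G0 X26.198 Y58.689
M3 S855
G1 X52.669 Y101.717 F1642
G1 X103.169 Y100.306 F1642
G1 X127.196 Y55.867 F1642
G1 X100.725 Y12.839 F1642
G1 X50.225 Y14.250 F1642
G1 X26.198 Y58.689 F1642
M5
G0 X0.000 Y0.000

1 u = 1 mm; y_m = 123.954 − y.

[1] `<path>` regular polygon, #ff8800→cut S855 F1642: (247.498,109.771) → (260.141,117.699) → (271.589,108.125) → (266.020,94.279) → (251.131,95.296) → (247.498,109.771) (closed)

[2] `<path>` rectangle, #ff8800→cut S855 F1642: (140.897,108.872) → (161.558,108.872) → (161.558,56.265) → (140.897,56.265) → (140.897,108.872) (closed)

[3] `<polyline>` open polyline, #ff8800→cut S855 F1642: (162.505,21.467) → (279.718,85.066) → (136.593,15.269)

[4] `<polygon>` regular polygon, #ff8800→cut S855 F1642: (26.198,58.689) → (52.669,101.717) → (103.169,100.306) → (127.196,55.867) → (100.725,12.839) → (50.225,14.250) → (26.198,58.689) (closed)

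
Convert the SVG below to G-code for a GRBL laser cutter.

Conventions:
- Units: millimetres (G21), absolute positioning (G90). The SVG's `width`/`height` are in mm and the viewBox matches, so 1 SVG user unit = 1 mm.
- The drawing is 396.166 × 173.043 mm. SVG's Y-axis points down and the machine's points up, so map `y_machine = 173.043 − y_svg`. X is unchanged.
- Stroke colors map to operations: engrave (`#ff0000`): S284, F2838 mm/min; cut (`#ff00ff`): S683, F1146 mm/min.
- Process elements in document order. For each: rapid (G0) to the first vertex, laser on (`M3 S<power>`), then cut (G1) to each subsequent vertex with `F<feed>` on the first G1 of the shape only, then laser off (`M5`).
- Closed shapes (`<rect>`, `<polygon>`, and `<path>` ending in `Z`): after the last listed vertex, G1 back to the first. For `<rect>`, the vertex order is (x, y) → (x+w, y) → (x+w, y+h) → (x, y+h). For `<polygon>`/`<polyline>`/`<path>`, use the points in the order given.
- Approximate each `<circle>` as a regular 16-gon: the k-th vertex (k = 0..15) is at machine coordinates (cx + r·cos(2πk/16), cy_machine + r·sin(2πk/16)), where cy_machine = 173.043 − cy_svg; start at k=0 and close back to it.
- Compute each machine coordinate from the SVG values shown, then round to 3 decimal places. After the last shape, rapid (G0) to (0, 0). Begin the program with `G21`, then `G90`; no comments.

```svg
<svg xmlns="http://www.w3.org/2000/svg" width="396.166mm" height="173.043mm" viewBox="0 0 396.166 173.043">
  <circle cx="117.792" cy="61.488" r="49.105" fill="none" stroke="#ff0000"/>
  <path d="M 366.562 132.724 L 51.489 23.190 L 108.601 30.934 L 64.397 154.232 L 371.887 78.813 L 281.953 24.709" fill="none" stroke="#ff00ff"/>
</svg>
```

viewBox `0 0 396.166 173.043` with mm width/height → 1 unit = 1 mm. Flip: y_m = 173.043 − y_svg.

**Shape 1** — `<circle>` circle, stroke `#ff0000` → engrave (S284, F2838). Machine vertices: (166.897,111.555) → (163.159,130.347) → (152.514,146.277) → (136.584,156.922) → (117.792,160.660) → (99.000,156.922) → (83.070,146.277) → (72.425,130.347) → (68.687,111.555) → (72.425,92.763) → (83.070,76.833) → (99.000,66.188) → (117.792,62.450) → (136.584,66.188) → (152.514,76.833) → (163.159,92.763) → (166.897,111.555). Closed: final G1 returns to the first vertex.

**Shape 2** — `<path>` open polyline, stroke `#ff00ff` → cut (S683, F1146). Machine vertices: (366.562,40.319) → (51.489,149.853) → (108.601,142.109) → (64.397,18.811) → (371.887,94.230) → (281.953,148.334). Open path.

G21
G90
G0 X166.897 Y111.555
M3 S284
G1 X163.159 Y130.347 F2838
G1 X152.514 Y146.277
G1 X136.584 Y156.922
G1 X117.792 Y160.660
G1 X99.000 Y156.922
G1 X83.070 Y146.277
G1 X72.425 Y130.347
G1 X68.687 Y111.555
G1 X72.425 Y92.763
G1 X83.070 Y76.833
G1 X99.000 Y66.188
G1 X117.792 Y62.450
G1 X136.584 Y66.188
G1 X152.514 Y76.833
G1 X163.159 Y92.763
G1 X166.897 Y111.555
M5
G0 X366.562 Y40.319
M3 S683
G1 X51.489 Y149.853 F1146
G1 X108.601 Y142.109
G1 X64.397 Y18.811
G1 X371.887 Y94.230
G1 X281.953 Y148.334
M5
G0 X0.000 Y0.000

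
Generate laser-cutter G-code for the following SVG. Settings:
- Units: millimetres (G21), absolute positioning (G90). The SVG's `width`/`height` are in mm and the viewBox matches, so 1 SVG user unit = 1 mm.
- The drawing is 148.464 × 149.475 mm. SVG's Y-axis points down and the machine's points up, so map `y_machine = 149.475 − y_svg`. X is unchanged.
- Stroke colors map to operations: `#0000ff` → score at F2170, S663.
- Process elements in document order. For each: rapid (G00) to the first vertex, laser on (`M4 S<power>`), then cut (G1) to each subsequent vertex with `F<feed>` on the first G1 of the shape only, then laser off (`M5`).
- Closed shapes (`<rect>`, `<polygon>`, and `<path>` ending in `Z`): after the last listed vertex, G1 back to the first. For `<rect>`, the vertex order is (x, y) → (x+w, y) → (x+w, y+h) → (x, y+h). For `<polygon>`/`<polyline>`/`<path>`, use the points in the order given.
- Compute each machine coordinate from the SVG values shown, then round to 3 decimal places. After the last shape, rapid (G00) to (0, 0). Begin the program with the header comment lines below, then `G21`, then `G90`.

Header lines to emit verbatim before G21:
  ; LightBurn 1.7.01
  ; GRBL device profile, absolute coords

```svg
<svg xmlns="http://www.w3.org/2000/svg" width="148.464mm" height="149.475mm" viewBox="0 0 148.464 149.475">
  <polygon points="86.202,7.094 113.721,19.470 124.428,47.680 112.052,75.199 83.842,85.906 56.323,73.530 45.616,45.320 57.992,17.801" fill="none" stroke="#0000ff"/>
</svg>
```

; LightBurn 1.7.01
; GRBL device profile, absolute coords
G21
G90
G00 X86.202 Y142.381
M4 S663
G1 X113.721 Y130.005 F2170
G1 X124.428 Y101.795
G1 X112.052 Y74.276
G1 X83.842 Y63.569
G1 X56.323 Y75.945
G1 X45.616 Y104.155
G1 X57.992 Y131.674
G1 X86.202 Y142.381
M5
G00 X0.000 Y0.000

viewBox `0 0 148.464 149.475` with mm width/height → 1 unit = 1 mm. Flip: y_m = 149.475 − y_svg.

**Shape 1** — `<polygon>` regular polygon, stroke `#0000ff` → score (S663, F2170). Machine vertices: (86.202,142.381) → (113.721,130.005) → (124.428,101.795) → (112.052,74.276) → (83.842,63.569) → (56.323,75.945) → (45.616,104.155) → (57.992,131.674) → (86.202,142.381). Closed: final G1 returns to the first vertex.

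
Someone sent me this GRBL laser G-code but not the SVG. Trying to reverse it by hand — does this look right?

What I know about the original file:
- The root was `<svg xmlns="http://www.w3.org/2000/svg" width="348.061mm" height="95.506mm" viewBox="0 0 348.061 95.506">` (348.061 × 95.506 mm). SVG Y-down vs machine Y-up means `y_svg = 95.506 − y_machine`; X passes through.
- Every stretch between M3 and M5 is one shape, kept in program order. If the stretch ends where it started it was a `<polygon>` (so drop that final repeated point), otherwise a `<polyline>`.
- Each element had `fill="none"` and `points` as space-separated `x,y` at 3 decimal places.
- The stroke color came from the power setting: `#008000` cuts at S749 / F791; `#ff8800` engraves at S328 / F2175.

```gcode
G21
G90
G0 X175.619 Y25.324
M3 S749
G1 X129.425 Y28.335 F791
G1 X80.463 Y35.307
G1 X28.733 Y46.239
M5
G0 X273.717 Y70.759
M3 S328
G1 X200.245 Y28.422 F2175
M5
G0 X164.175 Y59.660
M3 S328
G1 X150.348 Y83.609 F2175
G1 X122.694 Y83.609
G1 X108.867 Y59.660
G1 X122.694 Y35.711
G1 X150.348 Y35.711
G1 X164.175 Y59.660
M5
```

<svg xmlns="http://www.w3.org/2000/svg" width="348.061mm" height="95.506mm" viewBox="0 0 348.061 95.506">
  <polyline points="175.619,70.182 129.425,67.171 80.463,60.199 28.733,49.267" fill="none" stroke="#008000"/>
  <polyline points="273.717,24.747 200.245,67.084" fill="none" stroke="#ff8800"/>
  <polygon points="164.175,35.846 150.348,11.897 122.694,11.897 108.867,35.846 122.694,59.795 150.348,59.795" fill="none" stroke="#ff8800"/>
</svg>

y_svg = 95.506 − y_m.

[1] S749→`#008000` (cut); open run; points: 175.619,70.182 129.425,67.171 80.463,60.199 28.733,49.267

[2] S328→`#ff8800` (engrave); open run; points: 273.717,24.747 200.245,67.084

[3] S328→`#ff8800` (engrave); closed run; points: 164.175,35.846 150.348,11.897 122.694,11.897 108.867,35.846 122.694,59.795 150.348,59.795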